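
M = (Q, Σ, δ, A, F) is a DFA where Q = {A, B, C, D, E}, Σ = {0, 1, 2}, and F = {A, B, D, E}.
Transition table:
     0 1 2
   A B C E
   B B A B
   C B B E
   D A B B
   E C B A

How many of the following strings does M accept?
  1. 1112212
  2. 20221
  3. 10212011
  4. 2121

1112212: accepted
20221: rejected
10212011: accepted
2121: accepted

3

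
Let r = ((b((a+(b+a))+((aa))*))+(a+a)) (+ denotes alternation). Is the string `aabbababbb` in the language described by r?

no

Neither (b((a+(b+a))+((aa))*)) nor (a+a) matches aabbababbb.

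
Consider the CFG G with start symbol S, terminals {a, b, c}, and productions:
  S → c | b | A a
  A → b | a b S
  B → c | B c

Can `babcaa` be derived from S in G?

no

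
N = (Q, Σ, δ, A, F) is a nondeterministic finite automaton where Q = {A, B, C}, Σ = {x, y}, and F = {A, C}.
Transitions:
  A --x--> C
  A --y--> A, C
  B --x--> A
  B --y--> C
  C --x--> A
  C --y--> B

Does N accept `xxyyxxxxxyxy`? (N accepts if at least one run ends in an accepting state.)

Start: {A}
read x: {C}
read x: {A}
read y: {A, C}
read y: {A, B, C}
read x: {A, C}
read x: {A, C}
read x: {A, C}
read x: {A, C}
read x: {A, C}
read y: {A, B, C}
read x: {A, C}
read y: {A, B, C}
Reachable ∩ accepting = {A, C} — nonempty.

accepted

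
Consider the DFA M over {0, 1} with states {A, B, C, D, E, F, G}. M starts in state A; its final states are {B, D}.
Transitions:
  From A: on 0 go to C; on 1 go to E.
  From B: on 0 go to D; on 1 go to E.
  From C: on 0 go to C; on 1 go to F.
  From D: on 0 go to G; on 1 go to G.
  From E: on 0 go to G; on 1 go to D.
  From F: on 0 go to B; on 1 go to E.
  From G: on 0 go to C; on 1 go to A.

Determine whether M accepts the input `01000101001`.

A --0--> C
C --1--> F
F --0--> B
B --0--> D
D --0--> G
G --1--> A
A --0--> C
C --1--> F
F --0--> B
B --0--> D
D --1--> G
End in state G, which is not an accepting state.

rejected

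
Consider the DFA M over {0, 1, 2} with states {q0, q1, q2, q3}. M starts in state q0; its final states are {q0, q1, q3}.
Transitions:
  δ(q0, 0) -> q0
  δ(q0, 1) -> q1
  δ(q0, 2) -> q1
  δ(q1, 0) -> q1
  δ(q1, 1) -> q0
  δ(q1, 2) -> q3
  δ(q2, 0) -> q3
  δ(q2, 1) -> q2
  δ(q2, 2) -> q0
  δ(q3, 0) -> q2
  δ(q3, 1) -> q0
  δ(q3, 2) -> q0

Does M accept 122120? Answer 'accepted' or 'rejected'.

rejected

q0 --1--> q1
q1 --2--> q3
q3 --2--> q0
q0 --1--> q1
q1 --2--> q3
q3 --0--> q2
End in state q2, which is not an accepting state.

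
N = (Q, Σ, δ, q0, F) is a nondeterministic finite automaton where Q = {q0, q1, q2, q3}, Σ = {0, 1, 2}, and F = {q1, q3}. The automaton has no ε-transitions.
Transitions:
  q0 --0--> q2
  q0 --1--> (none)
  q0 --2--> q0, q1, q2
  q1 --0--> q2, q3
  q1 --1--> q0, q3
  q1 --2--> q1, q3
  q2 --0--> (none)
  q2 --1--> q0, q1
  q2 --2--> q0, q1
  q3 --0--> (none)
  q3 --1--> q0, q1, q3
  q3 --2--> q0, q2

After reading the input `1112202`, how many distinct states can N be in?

Start: {q0}
read 1: {}
The reachable set is empty and stays empty for the remaining 6 symbols.
Final reachable set {} has 0 states.

0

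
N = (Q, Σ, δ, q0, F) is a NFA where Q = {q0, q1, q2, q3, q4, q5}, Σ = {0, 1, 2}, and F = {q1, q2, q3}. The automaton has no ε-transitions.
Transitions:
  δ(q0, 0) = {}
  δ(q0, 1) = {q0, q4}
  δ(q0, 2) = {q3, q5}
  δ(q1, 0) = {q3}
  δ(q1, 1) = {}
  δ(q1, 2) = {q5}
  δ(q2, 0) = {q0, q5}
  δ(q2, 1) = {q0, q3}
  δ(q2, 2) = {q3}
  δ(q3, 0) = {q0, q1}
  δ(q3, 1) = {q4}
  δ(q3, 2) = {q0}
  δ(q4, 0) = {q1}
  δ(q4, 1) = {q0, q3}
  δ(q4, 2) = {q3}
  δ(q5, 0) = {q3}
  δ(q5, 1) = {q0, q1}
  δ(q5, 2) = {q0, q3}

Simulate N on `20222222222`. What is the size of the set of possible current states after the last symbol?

Start: {q0}
read 2: {q3, q5}
read 0: {q0, q1, q3}
read 2: {q0, q3, q5}
read 2: {q0, q3, q5}
read 2: {q0, q3, q5}
read 2: {q0, q3, q5}
read 2: {q0, q3, q5}
read 2: {q0, q3, q5}
read 2: {q0, q3, q5}
read 2: {q0, q3, q5}
read 2: {q0, q3, q5}
Final reachable set {q0, q3, q5} has 3 states.

3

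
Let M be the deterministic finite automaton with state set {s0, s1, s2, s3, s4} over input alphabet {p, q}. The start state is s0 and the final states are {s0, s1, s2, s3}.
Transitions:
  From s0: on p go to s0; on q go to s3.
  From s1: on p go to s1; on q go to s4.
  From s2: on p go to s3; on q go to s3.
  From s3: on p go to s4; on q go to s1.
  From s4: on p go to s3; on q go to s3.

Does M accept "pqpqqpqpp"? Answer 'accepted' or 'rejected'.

s0 --p--> s0
s0 --q--> s3
s3 --p--> s4
s4 --q--> s3
s3 --q--> s1
s1 --p--> s1
s1 --q--> s4
s4 --p--> s3
s3 --p--> s4
End in state s4, which is not an accepting state.

rejected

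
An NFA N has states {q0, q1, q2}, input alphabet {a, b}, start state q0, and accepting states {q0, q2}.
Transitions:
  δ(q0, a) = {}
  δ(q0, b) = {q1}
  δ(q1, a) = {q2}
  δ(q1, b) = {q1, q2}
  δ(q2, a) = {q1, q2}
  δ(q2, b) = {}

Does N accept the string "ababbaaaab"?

rejected

Start: {q0}
read a: {}
The reachable set is empty and stays empty for the remaining 9 symbols.
Reachable ∩ accepting = {} — empty.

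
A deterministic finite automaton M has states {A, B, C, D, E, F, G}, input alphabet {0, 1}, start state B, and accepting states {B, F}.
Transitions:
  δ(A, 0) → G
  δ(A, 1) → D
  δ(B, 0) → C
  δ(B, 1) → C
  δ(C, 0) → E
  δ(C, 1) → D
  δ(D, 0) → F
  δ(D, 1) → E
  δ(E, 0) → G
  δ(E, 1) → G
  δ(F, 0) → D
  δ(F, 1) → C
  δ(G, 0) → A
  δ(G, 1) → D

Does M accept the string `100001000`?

accepted

B --1--> C
C --0--> E
E --0--> G
G --0--> A
A --0--> G
G --1--> D
D --0--> F
F --0--> D
D --0--> F
End in state F, which is an accepting state.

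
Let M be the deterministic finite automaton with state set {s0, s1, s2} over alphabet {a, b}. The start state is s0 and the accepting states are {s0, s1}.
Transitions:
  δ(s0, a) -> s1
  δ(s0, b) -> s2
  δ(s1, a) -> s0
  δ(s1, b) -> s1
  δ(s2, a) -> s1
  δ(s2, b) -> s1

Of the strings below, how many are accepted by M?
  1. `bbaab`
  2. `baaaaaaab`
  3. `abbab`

`bbaab`: accepted
`baaaaaaab`: accepted
`abbab`: rejected

2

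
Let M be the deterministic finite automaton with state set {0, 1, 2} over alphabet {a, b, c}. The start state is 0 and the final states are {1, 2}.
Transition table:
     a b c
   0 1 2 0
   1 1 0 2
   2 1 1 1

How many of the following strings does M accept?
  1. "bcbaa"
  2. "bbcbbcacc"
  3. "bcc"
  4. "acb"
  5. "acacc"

5

"bcbaa": accepted
"bbcbbcacc": accepted
"bcc": accepted
"acb": accepted
"acacc": accepted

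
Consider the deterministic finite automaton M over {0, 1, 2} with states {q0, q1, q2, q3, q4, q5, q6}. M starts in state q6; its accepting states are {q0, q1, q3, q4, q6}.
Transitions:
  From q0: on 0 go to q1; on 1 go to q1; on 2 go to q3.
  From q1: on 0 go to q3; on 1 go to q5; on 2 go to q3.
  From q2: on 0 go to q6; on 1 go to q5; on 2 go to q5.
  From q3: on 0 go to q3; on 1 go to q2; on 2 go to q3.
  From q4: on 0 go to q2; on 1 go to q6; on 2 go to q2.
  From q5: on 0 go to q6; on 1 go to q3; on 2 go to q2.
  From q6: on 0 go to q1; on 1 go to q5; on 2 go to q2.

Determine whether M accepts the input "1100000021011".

q6 --1--> q5
q5 --1--> q3
q3 --0--> q3
q3 --0--> q3
q3 --0--> q3
q3 --0--> q3
q3 --0--> q3
q3 --0--> q3
q3 --2--> q3
q3 --1--> q2
q2 --0--> q6
q6 --1--> q5
q5 --1--> q3
End in state q3, which is an accepting state.

accepted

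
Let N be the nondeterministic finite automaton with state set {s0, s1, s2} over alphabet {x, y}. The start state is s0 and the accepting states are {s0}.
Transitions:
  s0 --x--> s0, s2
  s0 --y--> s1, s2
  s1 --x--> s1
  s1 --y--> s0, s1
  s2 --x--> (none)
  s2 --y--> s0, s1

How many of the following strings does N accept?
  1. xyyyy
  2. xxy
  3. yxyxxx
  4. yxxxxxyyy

4

xyyyy: accepted
xxy: accepted
yxyxxx: accepted
yxxxxxyyy: accepted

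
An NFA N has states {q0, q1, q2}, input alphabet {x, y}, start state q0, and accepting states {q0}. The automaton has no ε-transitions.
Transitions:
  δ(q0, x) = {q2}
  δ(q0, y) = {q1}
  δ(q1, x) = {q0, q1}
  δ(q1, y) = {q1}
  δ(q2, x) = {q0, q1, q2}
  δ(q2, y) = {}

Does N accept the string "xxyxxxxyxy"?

rejected

Start: {q0}
read x: {q2}
read x: {q0, q1, q2}
read y: {q1}
read x: {q0, q1}
read x: {q0, q1, q2}
read x: {q0, q1, q2}
read x: {q0, q1, q2}
read y: {q1}
read x: {q0, q1}
read y: {q1}
Reachable ∩ accepting = {} — empty.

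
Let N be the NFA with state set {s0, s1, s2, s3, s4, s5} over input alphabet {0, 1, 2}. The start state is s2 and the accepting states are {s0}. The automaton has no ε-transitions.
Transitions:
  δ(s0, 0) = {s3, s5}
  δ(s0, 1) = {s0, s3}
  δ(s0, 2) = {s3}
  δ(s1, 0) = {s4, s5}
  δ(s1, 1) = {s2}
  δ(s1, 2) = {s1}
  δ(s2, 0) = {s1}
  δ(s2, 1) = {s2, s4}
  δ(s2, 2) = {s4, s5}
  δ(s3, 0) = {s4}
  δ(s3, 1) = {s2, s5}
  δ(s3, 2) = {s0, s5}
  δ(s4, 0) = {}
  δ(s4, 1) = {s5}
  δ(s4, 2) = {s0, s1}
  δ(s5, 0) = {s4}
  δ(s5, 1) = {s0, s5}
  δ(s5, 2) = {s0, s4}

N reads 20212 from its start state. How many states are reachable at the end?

4

Start: {s2}
read 2: {s4, s5}
read 0: {s4}
read 2: {s0, s1}
read 1: {s0, s2, s3}
read 2: {s0, s3, s4, s5}
Final reachable set {s0, s3, s4, s5} has 4 states.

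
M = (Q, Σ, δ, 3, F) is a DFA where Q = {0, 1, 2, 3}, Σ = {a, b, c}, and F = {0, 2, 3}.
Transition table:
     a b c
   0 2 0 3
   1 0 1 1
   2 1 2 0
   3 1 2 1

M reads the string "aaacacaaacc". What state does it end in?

1

3 --a--> 1
1 --a--> 0
0 --a--> 2
2 --c--> 0
0 --a--> 2
2 --c--> 0
0 --a--> 2
2 --a--> 1
1 --a--> 0
0 --c--> 3
3 --c--> 1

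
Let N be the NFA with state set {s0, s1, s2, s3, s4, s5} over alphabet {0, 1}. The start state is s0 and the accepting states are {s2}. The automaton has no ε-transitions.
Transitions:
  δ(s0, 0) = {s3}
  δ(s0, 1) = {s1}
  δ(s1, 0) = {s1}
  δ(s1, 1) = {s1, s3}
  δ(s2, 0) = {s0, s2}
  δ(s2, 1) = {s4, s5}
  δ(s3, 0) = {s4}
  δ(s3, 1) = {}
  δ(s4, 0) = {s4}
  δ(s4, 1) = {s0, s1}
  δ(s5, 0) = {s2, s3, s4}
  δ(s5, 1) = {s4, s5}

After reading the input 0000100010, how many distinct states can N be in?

Start: {s0}
read 0: {s3}
read 0: {s4}
read 0: {s4}
read 0: {s4}
read 1: {s0, s1}
read 0: {s1, s3}
read 0: {s1, s4}
read 0: {s1, s4}
read 1: {s0, s1, s3}
read 0: {s1, s3, s4}
Final reachable set {s1, s3, s4} has 3 states.

3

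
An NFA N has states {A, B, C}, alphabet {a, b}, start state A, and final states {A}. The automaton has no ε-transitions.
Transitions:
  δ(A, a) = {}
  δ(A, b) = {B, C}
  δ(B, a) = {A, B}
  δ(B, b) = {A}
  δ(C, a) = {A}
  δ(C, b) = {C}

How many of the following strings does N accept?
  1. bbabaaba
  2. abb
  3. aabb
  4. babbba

2

bbabaaba: accepted
abb: rejected
aabb: rejected
babbba: accepted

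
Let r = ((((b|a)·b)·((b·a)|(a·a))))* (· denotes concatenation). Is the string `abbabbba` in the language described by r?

yes

Split into 2 pieces abba · bbba; each matches (((b|a)·b)·((b·a)|(a·a))).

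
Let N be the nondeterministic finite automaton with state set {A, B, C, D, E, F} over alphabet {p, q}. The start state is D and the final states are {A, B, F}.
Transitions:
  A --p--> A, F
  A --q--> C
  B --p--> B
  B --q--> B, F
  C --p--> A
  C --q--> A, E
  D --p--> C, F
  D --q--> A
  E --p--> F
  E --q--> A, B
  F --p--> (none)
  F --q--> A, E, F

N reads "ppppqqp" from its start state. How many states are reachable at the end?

3

Start: {D}
read p: {C, F}
read p: {A}
read p: {A, F}
read p: {A, F}
read q: {A, C, E, F}
read q: {A, B, C, E, F}
read p: {A, B, F}
Final reachable set {A, B, F} has 3 states.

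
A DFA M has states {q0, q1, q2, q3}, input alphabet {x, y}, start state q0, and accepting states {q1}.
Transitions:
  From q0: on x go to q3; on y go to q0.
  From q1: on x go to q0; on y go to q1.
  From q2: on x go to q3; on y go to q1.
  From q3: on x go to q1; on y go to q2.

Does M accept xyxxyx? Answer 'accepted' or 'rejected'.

q0 --x--> q3
q3 --y--> q2
q2 --x--> q3
q3 --x--> q1
q1 --y--> q1
q1 --x--> q0
End in state q0, which is not an accepting state.

rejected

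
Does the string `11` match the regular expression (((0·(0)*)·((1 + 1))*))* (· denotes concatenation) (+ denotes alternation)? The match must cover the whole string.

11 cannot be split into zero or more pieces each matching ((0·(0)*)·((1+1))*).

no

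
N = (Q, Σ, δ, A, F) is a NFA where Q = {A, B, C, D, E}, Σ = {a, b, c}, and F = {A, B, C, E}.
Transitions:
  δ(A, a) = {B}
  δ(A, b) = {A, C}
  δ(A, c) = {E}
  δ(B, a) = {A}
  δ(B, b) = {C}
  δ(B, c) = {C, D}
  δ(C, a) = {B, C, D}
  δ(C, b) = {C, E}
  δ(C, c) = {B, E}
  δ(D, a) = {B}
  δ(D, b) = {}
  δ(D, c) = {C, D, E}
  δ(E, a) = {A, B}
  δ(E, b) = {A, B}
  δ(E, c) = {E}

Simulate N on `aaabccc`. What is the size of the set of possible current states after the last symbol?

Start: {A}
read a: {B}
read a: {A}
read a: {B}
read b: {C}
read c: {B, E}
read c: {C, D, E}
read c: {B, C, D, E}
Final reachable set {B, C, D, E} has 4 states.

4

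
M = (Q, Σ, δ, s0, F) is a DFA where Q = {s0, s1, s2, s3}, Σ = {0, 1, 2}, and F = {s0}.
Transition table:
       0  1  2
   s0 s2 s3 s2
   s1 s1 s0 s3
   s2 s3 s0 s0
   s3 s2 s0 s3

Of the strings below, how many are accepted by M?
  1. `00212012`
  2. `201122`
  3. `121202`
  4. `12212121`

`00212012`: rejected
`201122`: rejected
`121202`: rejected
`12212121`: accepted

1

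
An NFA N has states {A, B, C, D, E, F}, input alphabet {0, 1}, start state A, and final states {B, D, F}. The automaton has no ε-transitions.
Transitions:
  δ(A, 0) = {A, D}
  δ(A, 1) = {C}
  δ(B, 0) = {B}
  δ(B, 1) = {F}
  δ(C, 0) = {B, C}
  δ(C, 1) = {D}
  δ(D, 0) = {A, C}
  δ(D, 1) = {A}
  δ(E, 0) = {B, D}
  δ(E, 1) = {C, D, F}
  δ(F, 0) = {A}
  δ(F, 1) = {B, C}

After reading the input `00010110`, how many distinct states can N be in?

Start: {A}
read 0: {A, D}
read 0: {A, C, D}
read 0: {A, B, C, D}
read 1: {A, C, D, F}
read 0: {A, B, C, D}
read 1: {A, C, D, F}
read 1: {A, B, C, D}
read 0: {A, B, C, D}
Final reachable set {A, B, C, D} has 4 states.

4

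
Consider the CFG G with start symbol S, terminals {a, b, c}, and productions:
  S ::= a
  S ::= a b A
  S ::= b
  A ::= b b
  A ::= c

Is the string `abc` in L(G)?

yes

S ⇒ abA ⇒ abc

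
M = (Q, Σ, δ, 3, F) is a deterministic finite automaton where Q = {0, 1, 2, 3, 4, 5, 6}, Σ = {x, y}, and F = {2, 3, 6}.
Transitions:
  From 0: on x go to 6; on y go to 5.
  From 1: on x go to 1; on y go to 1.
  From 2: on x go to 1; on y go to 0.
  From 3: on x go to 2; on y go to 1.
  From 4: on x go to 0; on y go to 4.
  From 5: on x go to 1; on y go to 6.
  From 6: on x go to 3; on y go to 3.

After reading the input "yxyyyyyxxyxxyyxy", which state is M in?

3 --y--> 1
1 --x--> 1
1 --y--> 1
1 --y--> 1
1 --y--> 1
1 --y--> 1
1 --y--> 1
1 --x--> 1
1 --x--> 1
1 --y--> 1
1 --x--> 1
1 --x--> 1
1 --y--> 1
1 --y--> 1
1 --x--> 1
1 --y--> 1

1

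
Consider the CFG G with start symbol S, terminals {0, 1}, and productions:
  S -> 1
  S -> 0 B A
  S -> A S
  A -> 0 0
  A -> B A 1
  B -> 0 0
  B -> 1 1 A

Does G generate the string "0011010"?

no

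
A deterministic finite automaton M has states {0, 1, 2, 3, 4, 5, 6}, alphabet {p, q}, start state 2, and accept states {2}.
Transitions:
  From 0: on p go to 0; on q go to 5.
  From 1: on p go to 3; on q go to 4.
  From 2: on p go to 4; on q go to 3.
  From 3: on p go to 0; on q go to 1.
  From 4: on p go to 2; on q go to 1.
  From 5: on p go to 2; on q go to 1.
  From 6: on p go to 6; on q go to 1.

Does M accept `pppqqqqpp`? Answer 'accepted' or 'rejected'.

2 --p--> 4
4 --p--> 2
2 --p--> 4
4 --q--> 1
1 --q--> 4
4 --q--> 1
1 --q--> 4
4 --p--> 2
2 --p--> 4
End in state 4, which is not an accepting state.

rejected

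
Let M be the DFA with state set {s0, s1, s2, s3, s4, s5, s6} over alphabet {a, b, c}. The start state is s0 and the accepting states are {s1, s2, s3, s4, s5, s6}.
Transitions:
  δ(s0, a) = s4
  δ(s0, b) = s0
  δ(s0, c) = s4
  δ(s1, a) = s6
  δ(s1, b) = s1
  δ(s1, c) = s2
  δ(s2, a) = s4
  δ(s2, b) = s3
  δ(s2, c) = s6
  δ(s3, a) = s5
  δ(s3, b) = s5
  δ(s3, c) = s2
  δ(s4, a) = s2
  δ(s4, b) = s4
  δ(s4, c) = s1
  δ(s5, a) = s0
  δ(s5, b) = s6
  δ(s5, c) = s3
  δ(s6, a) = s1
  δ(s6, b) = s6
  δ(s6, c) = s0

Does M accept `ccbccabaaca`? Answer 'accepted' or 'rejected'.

s0 --c--> s4
s4 --c--> s1
s1 --b--> s1
s1 --c--> s2
s2 --c--> s6
s6 --a--> s1
s1 --b--> s1
s1 --a--> s6
s6 --a--> s1
s1 --c--> s2
s2 --a--> s4
End in state s4, which is an accepting state.

accepted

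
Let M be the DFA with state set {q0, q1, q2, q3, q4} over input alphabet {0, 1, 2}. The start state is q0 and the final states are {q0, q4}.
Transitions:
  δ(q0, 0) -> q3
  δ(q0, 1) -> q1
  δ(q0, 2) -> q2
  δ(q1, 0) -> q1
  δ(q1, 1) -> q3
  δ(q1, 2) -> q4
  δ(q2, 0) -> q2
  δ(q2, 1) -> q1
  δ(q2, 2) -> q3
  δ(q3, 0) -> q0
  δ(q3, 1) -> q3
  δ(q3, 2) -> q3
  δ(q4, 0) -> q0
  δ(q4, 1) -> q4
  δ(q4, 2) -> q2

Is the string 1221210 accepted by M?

q0 --1--> q1
q1 --2--> q4
q4 --2--> q2
q2 --1--> q1
q1 --2--> q4
q4 --1--> q4
q4 --0--> q0
End in state q0, which is an accepting state.

accepted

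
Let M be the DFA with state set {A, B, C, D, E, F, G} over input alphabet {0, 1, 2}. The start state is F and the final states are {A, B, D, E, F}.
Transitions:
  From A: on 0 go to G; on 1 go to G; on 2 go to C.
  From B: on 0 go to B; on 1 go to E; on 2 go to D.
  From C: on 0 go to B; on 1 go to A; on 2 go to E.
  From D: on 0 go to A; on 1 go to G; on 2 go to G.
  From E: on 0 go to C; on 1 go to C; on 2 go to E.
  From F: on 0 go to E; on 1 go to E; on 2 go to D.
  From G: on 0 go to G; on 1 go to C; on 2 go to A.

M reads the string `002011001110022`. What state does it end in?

C

F --0--> E
E --0--> C
C --2--> E
E --0--> C
C --1--> A
A --1--> G
G --0--> G
G --0--> G
G --1--> C
C --1--> A
A --1--> G
G --0--> G
G --0--> G
G --2--> A
A --2--> C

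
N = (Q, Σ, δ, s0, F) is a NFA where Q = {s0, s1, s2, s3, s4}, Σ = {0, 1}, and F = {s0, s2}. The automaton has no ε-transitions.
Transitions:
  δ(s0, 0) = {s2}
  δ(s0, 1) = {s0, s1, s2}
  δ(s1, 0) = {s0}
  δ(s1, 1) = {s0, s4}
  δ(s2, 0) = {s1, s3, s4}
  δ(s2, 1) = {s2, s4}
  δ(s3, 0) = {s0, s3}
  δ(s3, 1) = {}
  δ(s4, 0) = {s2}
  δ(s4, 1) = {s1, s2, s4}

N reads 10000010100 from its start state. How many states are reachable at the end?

Start: {s0}
read 1: {s0, s1, s2}
read 0: {s0, s1, s2, s3, s4}
read 0: {s0, s1, s2, s3, s4}
read 0: {s0, s1, s2, s3, s4}
read 0: {s0, s1, s2, s3, s4}
read 0: {s0, s1, s2, s3, s4}
read 1: {s0, s1, s2, s4}
read 0: {s0, s1, s2, s3, s4}
read 1: {s0, s1, s2, s4}
read 0: {s0, s1, s2, s3, s4}
read 0: {s0, s1, s2, s3, s4}
Final reachable set {s0, s1, s2, s3, s4} has 5 states.

5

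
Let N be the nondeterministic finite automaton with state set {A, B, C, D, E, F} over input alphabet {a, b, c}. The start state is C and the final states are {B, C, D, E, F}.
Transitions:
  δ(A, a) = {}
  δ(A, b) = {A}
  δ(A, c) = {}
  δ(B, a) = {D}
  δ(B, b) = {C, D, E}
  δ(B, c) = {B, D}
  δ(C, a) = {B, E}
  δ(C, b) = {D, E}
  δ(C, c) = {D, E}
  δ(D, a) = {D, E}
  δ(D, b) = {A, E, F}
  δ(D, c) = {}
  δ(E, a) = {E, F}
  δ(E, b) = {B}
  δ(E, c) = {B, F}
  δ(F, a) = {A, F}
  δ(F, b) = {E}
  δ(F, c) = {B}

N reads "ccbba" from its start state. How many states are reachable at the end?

Start: {C}
read c: {D, E}
read c: {B, F}
read b: {C, D, E}
read b: {A, B, D, E, F}
read a: {A, D, E, F}
Final reachable set {A, D, E, F} has 4 states.

4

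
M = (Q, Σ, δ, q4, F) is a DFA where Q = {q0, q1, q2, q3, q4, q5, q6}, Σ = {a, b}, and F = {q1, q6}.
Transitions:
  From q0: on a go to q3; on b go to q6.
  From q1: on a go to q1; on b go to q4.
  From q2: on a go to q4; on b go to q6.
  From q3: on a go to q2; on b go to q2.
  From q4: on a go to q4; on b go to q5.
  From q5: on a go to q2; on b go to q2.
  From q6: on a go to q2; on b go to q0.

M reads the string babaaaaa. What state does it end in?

q4

q4 --b--> q5
q5 --a--> q2
q2 --b--> q6
q6 --a--> q2
q2 --a--> q4
q4 --a--> q4
q4 --a--> q4
q4 --a--> q4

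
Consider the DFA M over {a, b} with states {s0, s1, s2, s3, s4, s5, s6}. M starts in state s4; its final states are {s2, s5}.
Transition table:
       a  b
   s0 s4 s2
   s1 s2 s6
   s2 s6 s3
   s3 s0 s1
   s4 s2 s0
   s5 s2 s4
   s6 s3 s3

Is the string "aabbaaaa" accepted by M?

s4 --a--> s2
s2 --a--> s6
s6 --b--> s3
s3 --b--> s1
s1 --a--> s2
s2 --a--> s6
s6 --a--> s3
s3 --a--> s0
End in state s0, which is not an accepting state.

rejected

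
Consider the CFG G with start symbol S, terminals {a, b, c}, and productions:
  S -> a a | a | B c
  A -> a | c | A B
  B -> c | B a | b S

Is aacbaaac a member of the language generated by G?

no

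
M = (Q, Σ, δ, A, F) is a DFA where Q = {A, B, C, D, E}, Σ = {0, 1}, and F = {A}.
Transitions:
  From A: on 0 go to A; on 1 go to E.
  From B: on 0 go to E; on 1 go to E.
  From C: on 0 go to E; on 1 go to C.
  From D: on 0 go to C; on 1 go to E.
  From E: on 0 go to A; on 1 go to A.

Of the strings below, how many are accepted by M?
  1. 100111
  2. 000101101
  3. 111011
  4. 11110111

1

100111: rejected
000101101: rejected
111011: accepted
11110111: rejected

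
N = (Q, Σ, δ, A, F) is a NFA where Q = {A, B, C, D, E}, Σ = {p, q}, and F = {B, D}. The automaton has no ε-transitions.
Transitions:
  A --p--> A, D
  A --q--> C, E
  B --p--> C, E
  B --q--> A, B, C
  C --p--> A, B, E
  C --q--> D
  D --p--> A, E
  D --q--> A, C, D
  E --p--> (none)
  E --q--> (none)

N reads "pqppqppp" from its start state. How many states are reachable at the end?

Start: {A}
read p: {A, D}
read q: {A, C, D, E}
read p: {A, B, D, E}
read p: {A, C, D, E}
read q: {A, C, D, E}
read p: {A, B, D, E}
read p: {A, C, D, E}
read p: {A, B, D, E}
Final reachable set {A, B, D, E} has 4 states.

4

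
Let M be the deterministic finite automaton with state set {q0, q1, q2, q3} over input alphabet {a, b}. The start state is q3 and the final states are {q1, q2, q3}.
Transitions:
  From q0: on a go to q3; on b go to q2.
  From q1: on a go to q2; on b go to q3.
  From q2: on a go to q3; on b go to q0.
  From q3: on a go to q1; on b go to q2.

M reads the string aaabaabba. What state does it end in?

q3 --a--> q1
q1 --a--> q2
q2 --a--> q3
q3 --b--> q2
q2 --a--> q3
q3 --a--> q1
q1 --b--> q3
q3 --b--> q2
q2 --a--> q3

q3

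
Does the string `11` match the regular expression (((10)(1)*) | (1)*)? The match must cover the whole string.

The right alternative (1)* matches 11.

yes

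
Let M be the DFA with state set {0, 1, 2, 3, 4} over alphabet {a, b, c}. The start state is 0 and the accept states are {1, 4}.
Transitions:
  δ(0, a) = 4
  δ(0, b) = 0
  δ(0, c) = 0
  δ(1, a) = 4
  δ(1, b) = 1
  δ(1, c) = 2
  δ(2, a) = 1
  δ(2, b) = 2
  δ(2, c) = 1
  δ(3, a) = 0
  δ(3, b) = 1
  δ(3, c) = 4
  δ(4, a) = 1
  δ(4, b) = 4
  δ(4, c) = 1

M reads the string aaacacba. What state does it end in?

4

0 --a--> 4
4 --a--> 1
1 --a--> 4
4 --c--> 1
1 --a--> 4
4 --c--> 1
1 --b--> 1
1 --a--> 4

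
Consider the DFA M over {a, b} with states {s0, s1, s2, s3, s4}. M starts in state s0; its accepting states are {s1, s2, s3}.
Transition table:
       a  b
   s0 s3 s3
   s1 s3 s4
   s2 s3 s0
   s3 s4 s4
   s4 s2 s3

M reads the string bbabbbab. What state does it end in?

s0 --b--> s3
s3 --b--> s4
s4 --a--> s2
s2 --b--> s0
s0 --b--> s3
s3 --b--> s4
s4 --a--> s2
s2 --b--> s0

s0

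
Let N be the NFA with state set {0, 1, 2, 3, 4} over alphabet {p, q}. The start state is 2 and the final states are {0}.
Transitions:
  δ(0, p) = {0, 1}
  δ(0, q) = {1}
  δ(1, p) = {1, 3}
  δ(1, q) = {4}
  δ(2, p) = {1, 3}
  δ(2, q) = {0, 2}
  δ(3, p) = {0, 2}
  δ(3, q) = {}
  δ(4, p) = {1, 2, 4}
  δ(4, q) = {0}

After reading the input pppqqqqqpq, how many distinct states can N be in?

4

Start: {2}
read p: {1, 3}
read p: {0, 1, 2, 3}
read p: {0, 1, 2, 3}
read q: {0, 1, 2, 4}
read q: {0, 1, 2, 4}
read q: {0, 1, 2, 4}
read q: {0, 1, 2, 4}
read q: {0, 1, 2, 4}
read p: {0, 1, 2, 3, 4}
read q: {0, 1, 2, 4}
Final reachable set {0, 1, 2, 4} has 4 states.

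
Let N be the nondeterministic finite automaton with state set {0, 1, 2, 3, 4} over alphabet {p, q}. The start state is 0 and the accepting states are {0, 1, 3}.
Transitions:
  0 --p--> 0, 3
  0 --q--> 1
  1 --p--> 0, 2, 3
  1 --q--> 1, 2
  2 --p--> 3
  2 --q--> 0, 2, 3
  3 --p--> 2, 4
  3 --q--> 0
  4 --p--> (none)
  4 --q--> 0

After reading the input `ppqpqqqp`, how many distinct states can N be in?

4

Start: {0}
read p: {0, 3}
read p: {0, 2, 3, 4}
read q: {0, 1, 2, 3}
read p: {0, 2, 3, 4}
read q: {0, 1, 2, 3}
read q: {0, 1, 2, 3}
read q: {0, 1, 2, 3}
read p: {0, 2, 3, 4}
Final reachable set {0, 2, 3, 4} has 4 states.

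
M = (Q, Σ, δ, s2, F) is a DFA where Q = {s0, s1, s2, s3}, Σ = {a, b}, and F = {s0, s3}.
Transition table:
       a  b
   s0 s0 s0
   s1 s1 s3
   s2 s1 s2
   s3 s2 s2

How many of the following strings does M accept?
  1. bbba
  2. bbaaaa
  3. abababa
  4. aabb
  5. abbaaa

0

bbba: rejected
bbaaaa: rejected
abababa: rejected
aabb: rejected
abbaaa: rejected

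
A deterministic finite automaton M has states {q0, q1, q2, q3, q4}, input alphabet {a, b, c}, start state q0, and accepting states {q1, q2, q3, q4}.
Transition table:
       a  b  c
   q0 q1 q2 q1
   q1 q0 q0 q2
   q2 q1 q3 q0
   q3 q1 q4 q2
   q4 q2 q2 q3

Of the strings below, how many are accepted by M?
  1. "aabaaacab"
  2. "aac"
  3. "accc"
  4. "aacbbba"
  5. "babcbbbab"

3

"aabaaacab": rejected
"aac": accepted
"accc": accepted
"aacbbba": accepted
"babcbbbab": rejected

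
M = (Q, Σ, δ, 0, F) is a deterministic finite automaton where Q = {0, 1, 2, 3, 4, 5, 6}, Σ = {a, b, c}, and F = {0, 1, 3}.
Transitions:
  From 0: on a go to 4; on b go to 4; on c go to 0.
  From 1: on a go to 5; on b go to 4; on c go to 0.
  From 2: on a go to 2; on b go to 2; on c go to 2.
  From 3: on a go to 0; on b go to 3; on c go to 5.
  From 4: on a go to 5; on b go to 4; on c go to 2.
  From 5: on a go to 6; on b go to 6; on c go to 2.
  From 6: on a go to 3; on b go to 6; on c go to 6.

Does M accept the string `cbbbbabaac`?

0 --c--> 0
0 --b--> 4
4 --b--> 4
4 --b--> 4
4 --b--> 4
4 --a--> 5
5 --b--> 6
6 --a--> 3
3 --a--> 0
0 --c--> 0
End in state 0, which is an accepting state.

accepted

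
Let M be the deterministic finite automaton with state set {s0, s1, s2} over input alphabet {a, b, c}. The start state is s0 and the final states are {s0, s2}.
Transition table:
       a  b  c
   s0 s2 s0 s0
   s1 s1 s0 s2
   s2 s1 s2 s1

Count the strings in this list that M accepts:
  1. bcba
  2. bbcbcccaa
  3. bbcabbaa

bcba: accepted
bbcbcccaa: rejected
bbcabbaa: rejected

1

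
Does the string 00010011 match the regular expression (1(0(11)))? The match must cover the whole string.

No split of 00010011 into u·v has 1 matching u and (0(11)) matching v.

no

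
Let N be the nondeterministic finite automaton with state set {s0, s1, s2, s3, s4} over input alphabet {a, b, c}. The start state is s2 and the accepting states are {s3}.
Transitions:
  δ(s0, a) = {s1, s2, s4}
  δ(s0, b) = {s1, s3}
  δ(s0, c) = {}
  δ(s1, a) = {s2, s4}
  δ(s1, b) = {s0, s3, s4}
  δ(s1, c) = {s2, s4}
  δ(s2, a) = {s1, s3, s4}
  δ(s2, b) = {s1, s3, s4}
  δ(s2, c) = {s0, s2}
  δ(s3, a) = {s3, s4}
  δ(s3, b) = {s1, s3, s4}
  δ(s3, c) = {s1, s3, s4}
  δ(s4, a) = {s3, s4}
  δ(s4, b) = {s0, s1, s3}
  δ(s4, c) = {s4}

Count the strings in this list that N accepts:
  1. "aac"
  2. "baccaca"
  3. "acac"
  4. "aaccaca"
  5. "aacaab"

"aac": accepted
"baccaca": accepted
"acac": accepted
"aaccaca": accepted
"aacaab": accepted

5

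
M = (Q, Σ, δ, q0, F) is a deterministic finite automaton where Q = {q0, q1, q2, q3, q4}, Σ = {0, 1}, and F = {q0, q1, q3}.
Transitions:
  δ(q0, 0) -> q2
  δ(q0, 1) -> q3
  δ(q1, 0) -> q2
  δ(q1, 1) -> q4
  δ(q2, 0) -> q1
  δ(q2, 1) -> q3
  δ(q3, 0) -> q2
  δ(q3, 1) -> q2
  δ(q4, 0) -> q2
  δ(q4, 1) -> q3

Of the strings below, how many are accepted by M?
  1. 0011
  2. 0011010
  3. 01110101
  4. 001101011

2

0011: accepted
0011010: rejected
01110101: accepted
001101011: rejected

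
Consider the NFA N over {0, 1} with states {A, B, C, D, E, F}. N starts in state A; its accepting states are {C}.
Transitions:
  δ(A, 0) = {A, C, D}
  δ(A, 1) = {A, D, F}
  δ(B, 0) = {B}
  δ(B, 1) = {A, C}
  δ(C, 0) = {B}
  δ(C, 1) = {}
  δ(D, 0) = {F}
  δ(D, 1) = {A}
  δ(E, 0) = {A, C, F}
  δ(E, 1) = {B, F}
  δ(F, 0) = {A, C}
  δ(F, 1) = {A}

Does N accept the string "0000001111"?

Start: {A}
read 0: {A, C, D}
read 0: {A, B, C, D, F}
read 0: {A, B, C, D, F}
read 0: {A, B, C, D, F}
read 0: {A, B, C, D, F}
read 0: {A, B, C, D, F}
read 1: {A, C, D, F}
read 1: {A, D, F}
read 1: {A, D, F}
read 1: {A, D, F}
Reachable ∩ accepting = {} — empty.

rejected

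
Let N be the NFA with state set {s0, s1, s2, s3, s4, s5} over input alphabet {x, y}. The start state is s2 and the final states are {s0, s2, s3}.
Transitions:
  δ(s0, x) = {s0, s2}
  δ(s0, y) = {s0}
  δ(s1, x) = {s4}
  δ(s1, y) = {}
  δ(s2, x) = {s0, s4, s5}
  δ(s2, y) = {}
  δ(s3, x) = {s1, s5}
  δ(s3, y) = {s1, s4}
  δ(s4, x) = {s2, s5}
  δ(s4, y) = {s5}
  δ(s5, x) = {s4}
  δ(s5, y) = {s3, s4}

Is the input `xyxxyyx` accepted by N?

Start: {s2}
read x: {s0, s4, s5}
read y: {s0, s3, s4, s5}
read x: {s0, s1, s2, s4, s5}
read x: {s0, s2, s4, s5}
read y: {s0, s3, s4, s5}
read y: {s0, s1, s3, s4, s5}
read x: {s0, s1, s2, s4, s5}
Reachable ∩ accepting = {s0, s2} — nonempty.

accepted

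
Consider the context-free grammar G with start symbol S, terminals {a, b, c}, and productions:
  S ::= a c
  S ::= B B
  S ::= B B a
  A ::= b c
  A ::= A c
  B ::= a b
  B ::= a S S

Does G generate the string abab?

S ⇒ BB ⇒ abB ⇒ abab

yes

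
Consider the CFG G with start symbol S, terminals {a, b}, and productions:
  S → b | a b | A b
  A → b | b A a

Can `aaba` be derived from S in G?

no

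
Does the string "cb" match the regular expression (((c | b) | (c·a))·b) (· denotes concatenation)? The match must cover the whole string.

Split as c·b: ((c|b)|(c·a)) matches c and b matches b.

yes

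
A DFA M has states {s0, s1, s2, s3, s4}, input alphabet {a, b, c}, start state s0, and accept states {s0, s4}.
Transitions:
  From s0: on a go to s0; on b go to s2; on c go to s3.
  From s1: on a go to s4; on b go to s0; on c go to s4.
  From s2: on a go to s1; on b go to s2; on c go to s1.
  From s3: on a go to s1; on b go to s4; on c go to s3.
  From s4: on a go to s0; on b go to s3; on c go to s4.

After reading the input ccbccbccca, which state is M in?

s0 --c--> s3
s3 --c--> s3
s3 --b--> s4
s4 --c--> s4
s4 --c--> s4
s4 --b--> s3
s3 --c--> s3
s3 --c--> s3
s3 --c--> s3
s3 --a--> s1

s1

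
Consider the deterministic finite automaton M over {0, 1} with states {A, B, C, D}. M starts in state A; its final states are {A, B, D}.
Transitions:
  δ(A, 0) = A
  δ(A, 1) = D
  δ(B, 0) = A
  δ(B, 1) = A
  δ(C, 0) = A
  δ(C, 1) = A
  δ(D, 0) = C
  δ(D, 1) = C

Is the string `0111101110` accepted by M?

A --0--> A
A --1--> D
D --1--> C
C --1--> A
A --1--> D
D --0--> C
C --1--> A
A --1--> D
D --1--> C
C --0--> A
End in state A, which is an accepting state.

accepted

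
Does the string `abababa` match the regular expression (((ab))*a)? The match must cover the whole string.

Split as ababab·a: ((ab))* matches ababab and a matches a.

yes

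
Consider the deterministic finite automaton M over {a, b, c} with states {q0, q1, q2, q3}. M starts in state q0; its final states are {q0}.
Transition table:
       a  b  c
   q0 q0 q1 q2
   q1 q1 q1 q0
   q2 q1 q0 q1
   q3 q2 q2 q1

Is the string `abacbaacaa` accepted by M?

accepted

q0 --a--> q0
q0 --b--> q1
q1 --a--> q1
q1 --c--> q0
q0 --b--> q1
q1 --a--> q1
q1 --a--> q1
q1 --c--> q0
q0 --a--> q0
q0 --a--> q0
End in state q0, which is an accepting state.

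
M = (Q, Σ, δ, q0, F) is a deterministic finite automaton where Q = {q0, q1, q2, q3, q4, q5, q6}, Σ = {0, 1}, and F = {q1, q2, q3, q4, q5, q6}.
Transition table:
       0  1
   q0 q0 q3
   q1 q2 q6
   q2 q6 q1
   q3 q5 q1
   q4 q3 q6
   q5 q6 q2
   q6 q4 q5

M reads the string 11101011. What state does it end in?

q0 --1--> q3
q3 --1--> q1
q1 --1--> q6
q6 --0--> q4
q4 --1--> q6
q6 --0--> q4
q4 --1--> q6
q6 --1--> q5

q5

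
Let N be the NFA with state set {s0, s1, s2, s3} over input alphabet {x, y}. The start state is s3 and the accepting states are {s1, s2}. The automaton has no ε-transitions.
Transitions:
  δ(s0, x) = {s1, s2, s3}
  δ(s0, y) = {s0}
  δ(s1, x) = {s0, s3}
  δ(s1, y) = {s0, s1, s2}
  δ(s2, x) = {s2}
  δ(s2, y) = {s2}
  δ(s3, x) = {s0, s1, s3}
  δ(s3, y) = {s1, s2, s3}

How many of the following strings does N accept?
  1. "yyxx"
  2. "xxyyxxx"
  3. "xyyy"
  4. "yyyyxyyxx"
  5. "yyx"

5

"yyxx": accepted
"xxyyxxx": accepted
"xyyy": accepted
"yyyyxyyxx": accepted
"yyx": accepted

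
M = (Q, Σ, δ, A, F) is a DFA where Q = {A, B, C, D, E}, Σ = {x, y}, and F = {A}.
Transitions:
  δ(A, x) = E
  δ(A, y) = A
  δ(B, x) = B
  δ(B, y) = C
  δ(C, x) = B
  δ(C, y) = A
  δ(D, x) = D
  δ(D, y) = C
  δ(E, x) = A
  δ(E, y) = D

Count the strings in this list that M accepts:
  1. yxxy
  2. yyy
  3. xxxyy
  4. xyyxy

yxxy: accepted
yyy: accepted
xxxyy: rejected
xyyxy: rejected

2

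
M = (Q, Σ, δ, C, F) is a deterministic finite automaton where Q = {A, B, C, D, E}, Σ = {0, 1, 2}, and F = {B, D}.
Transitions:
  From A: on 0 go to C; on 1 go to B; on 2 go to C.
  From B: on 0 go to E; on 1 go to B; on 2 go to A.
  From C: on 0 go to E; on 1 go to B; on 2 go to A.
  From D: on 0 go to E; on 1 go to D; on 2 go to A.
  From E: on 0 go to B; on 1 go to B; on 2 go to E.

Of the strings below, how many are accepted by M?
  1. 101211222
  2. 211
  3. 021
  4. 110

101211222: rejected
211: accepted
021: accepted
110: rejected

2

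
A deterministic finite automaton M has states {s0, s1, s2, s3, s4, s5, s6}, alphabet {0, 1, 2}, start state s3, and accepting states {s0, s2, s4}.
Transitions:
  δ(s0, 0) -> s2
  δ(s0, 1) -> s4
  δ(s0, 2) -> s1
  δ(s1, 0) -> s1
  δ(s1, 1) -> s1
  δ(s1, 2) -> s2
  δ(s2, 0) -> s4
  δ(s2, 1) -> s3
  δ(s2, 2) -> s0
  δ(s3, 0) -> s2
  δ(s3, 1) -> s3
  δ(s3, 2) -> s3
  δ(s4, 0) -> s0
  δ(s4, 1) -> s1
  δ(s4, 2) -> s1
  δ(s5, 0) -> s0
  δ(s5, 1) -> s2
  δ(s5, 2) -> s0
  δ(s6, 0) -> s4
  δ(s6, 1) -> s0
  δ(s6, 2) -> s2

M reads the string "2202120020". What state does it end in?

s4

s3 --2--> s3
s3 --2--> s3
s3 --0--> s2
s2 --2--> s0
s0 --1--> s4
s4 --2--> s1
s1 --0--> s1
s1 --0--> s1
s1 --2--> s2
s2 --0--> s4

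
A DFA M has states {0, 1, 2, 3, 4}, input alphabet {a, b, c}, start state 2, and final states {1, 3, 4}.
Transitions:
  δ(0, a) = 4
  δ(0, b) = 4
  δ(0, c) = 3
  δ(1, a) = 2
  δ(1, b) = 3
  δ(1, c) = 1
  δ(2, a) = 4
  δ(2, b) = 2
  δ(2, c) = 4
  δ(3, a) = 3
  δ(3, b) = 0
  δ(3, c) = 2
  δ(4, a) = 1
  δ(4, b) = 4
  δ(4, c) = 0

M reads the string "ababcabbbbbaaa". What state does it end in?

4

2 --a--> 4
4 --b--> 4
4 --a--> 1
1 --b--> 3
3 --c--> 2
2 --a--> 4
4 --b--> 4
4 --b--> 4
4 --b--> 4
4 --b--> 4
4 --b--> 4
4 --a--> 1
1 --a--> 2
2 --a--> 4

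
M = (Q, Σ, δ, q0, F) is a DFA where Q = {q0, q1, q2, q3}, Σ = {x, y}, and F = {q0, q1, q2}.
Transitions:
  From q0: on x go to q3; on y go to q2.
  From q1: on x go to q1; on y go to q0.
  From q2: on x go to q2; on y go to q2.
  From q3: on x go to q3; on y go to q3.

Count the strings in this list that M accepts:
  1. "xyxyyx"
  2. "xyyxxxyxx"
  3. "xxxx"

"xyxyyx": rejected
"xyyxxxyxx": rejected
"xxxx": rejected

0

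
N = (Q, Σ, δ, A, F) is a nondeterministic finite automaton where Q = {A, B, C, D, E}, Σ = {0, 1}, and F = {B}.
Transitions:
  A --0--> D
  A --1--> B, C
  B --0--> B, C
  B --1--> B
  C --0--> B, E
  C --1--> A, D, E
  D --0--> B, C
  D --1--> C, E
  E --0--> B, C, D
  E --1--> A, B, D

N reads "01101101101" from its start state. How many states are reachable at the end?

5

Start: {A}
read 0: {D}
read 1: {C, E}
read 1: {A, B, D, E}
read 0: {B, C, D}
read 1: {A, B, C, D, E}
read 1: {A, B, C, D, E}
read 0: {B, C, D, E}
read 1: {A, B, C, D, E}
read 1: {A, B, C, D, E}
read 0: {B, C, D, E}
read 1: {A, B, C, D, E}
Final reachable set {A, B, C, D, E} has 5 states.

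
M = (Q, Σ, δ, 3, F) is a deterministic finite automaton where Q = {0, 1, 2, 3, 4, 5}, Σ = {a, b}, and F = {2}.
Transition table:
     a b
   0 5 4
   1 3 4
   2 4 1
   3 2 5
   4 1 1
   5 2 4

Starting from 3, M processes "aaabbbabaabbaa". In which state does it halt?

3 --a--> 2
2 --a--> 4
4 --a--> 1
1 --b--> 4
4 --b--> 1
1 --b--> 4
4 --a--> 1
1 --b--> 4
4 --a--> 1
1 --a--> 3
3 --b--> 5
5 --b--> 4
4 --a--> 1
1 --a--> 3

3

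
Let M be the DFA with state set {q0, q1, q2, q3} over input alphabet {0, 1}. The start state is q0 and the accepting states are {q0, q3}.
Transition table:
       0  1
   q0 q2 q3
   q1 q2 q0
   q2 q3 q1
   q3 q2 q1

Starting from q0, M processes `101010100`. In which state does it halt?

q0 --1--> q3
q3 --0--> q2
q2 --1--> q1
q1 --0--> q2
q2 --1--> q1
q1 --0--> q2
q2 --1--> q1
q1 --0--> q2
q2 --0--> q3

q3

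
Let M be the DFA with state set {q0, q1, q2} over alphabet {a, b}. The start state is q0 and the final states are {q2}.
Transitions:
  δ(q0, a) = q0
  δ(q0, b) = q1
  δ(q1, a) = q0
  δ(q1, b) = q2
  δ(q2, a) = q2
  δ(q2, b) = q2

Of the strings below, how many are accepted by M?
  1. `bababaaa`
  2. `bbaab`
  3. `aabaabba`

`bababaaa`: rejected
`bbaab`: accepted
`aabaabba`: accepted

2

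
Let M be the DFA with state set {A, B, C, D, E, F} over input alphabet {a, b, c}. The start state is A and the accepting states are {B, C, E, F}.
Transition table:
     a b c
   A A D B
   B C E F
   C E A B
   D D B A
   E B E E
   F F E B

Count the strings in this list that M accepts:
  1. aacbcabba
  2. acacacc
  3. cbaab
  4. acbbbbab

aacbcabba: accepted
acacacc: accepted
cbaab: rejected
acbbbbab: accepted

3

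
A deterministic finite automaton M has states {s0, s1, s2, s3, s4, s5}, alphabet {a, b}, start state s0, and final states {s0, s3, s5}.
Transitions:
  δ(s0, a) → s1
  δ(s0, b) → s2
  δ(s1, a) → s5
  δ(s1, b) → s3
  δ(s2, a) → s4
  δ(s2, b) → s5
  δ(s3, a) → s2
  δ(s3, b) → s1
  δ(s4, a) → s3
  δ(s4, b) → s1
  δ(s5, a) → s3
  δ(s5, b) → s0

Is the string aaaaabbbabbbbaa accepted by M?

accepted

s0 --a--> s1
s1 --a--> s5
s5 --a--> s3
s3 --a--> s2
s2 --a--> s4
s4 --b--> s1
s1 --b--> s3
s3 --b--> s1
s1 --a--> s5
s5 --b--> s0
s0 --b--> s2
s2 --b--> s5
s5 --b--> s0
s0 --a--> s1
s1 --a--> s5
End in state s5, which is an accepting state.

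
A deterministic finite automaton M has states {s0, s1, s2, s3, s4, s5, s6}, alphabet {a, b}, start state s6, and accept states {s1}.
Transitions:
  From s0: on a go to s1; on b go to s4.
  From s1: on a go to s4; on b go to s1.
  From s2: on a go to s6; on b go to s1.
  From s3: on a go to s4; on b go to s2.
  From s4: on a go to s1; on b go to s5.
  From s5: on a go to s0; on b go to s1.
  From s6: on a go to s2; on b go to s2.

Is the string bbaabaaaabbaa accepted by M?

accepted

s6 --b--> s2
s2 --b--> s1
s1 --a--> s4
s4 --a--> s1
s1 --b--> s1
s1 --a--> s4
s4 --a--> s1
s1 --a--> s4
s4 --a--> s1
s1 --b--> s1
s1 --b--> s1
s1 --a--> s4
s4 --a--> s1
End in state s1, which is an accepting state.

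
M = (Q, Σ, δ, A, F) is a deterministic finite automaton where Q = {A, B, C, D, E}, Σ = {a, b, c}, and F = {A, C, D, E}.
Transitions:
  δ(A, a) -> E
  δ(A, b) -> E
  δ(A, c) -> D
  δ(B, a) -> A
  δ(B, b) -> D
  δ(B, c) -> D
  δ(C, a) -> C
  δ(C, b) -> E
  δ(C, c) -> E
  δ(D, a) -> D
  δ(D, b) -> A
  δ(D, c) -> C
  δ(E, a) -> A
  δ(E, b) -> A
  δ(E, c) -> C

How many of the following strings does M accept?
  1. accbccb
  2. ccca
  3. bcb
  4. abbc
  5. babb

5

accbccb: accepted
ccca: accepted
bcb: accepted
abbc: accepted
babb: accepted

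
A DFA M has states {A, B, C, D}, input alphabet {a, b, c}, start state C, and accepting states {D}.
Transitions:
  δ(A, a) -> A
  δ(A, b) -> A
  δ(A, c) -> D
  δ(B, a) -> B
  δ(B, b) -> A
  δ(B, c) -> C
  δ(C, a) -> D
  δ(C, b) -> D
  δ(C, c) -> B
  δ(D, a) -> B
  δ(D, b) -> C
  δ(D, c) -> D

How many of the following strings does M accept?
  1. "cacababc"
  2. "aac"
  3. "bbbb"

"cacababc": rejected
"aac": rejected
"bbbb": rejected

0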